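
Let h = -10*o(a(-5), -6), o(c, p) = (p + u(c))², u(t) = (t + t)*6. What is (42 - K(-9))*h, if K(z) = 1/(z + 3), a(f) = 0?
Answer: -15180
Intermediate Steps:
u(t) = 12*t (u(t) = (2*t)*6 = 12*t)
o(c, p) = (p + 12*c)²
h = -360 (h = -10*(-6 + 12*0)² = -10*(-6 + 0)² = -10*(-6)² = -10*36 = -360)
K(z) = 1/(3 + z)
(42 - K(-9))*h = (42 - 1/(3 - 9))*(-360) = (42 - 1/(-6))*(-360) = (42 - 1*(-⅙))*(-360) = (42 + ⅙)*(-360) = (253/6)*(-360) = -15180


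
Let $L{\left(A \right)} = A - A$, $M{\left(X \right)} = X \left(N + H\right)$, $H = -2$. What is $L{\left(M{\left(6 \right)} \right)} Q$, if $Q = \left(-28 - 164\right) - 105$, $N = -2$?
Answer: $0$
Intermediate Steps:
$M{\left(X \right)} = - 4 X$ ($M{\left(X \right)} = X \left(-2 - 2\right) = X \left(-4\right) = - 4 X$)
$L{\left(A \right)} = 0$
$Q = -297$ ($Q = -192 - 105 = -297$)
$L{\left(M{\left(6 \right)} \right)} Q = 0 \left(-297\right) = 0$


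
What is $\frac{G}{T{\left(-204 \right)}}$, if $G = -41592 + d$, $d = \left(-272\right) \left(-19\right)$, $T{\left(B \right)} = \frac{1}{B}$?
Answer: $7430496$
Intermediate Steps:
$d = 5168$
$G = -36424$ ($G = -41592 + 5168 = -36424$)
$\frac{G}{T{\left(-204 \right)}} = - \frac{36424}{\frac{1}{-204}} = - \frac{36424}{- \frac{1}{204}} = \left(-36424\right) \left(-204\right) = 7430496$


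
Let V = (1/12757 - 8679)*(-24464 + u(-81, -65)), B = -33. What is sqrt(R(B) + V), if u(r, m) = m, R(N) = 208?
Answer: sqrt(34645518319225098)/12757 ≈ 14591.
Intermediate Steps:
V = 2715801871058/12757 (V = (1/12757 - 8679)*(-24464 - 65) = (1/12757 - 8679)*(-24529) = -110718002/12757*(-24529) = 2715801871058/12757 ≈ 2.1289e+8)
sqrt(R(B) + V) = sqrt(208 + 2715801871058/12757) = sqrt(2715804524514/12757) = sqrt(34645518319225098)/12757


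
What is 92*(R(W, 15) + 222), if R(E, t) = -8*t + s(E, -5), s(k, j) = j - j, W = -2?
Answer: 9384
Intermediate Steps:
s(k, j) = 0
R(E, t) = -8*t (R(E, t) = -8*t + 0 = -8*t)
92*(R(W, 15) + 222) = 92*(-8*15 + 222) = 92*(-120 + 222) = 92*102 = 9384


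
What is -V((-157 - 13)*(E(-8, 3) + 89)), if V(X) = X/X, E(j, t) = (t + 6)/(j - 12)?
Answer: -1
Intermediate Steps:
E(j, t) = (6 + t)/(-12 + j)
V(X) = 1
-V((-157 - 13)*(E(-8, 3) + 89)) = -1*1 = -1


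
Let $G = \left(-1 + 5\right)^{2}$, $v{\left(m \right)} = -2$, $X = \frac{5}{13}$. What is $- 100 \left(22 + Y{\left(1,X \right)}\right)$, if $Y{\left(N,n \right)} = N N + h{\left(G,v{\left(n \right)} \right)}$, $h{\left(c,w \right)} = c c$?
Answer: $-27900$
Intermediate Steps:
$X = \frac{5}{13}$ ($X = 5 \cdot \frac{1}{13} = \frac{5}{13} \approx 0.38462$)
$G = 16$ ($G = 4^{2} = 16$)
$h{\left(c,w \right)} = c^{2}$
$Y{\left(N,n \right)} = 256 + N^{2}$ ($Y{\left(N,n \right)} = N N + 16^{2} = N^{2} + 256 = 256 + N^{2}$)
$- 100 \left(22 + Y{\left(1,X \right)}\right) = - 100 \left(22 + \left(256 + 1^{2}\right)\right) = - 100 \left(22 + \left(256 + 1\right)\right) = - 100 \left(22 + 257\right) = \left(-100\right) 279 = -27900$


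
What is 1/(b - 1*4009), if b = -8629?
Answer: -1/12638 ≈ -7.9126e-5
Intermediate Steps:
1/(b - 1*4009) = 1/(-8629 - 1*4009) = 1/(-8629 - 4009) = 1/(-12638) = -1/12638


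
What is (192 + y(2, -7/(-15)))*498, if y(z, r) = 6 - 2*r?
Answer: 490696/5 ≈ 98139.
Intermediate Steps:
(192 + y(2, -7/(-15)))*498 = (192 + (6 - (-14)/(-15)))*498 = (192 + (6 - (-14)*(-1)/15))*498 = (192 + (6 - 2*7/15))*498 = (192 + (6 - 14/15))*498 = (192 + 76/15)*498 = (2956/15)*498 = 490696/5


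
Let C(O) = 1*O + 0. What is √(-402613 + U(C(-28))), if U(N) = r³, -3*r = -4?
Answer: I*√32611461/9 ≈ 634.52*I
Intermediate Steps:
r = 4/3 (r = -⅓*(-4) = 4/3 ≈ 1.3333)
C(O) = O (C(O) = O + 0 = O)
U(N) = 64/27 (U(N) = (4/3)³ = 64/27)
√(-402613 + U(C(-28))) = √(-402613 + 64/27) = √(-10870487/27) = I*√32611461/9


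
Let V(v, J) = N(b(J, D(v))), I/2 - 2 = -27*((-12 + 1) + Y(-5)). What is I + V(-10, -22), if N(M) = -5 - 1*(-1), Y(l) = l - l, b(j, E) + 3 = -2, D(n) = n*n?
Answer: 594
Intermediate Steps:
D(n) = n²
b(j, E) = -5 (b(j, E) = -3 - 2 = -5)
Y(l) = 0
N(M) = -4 (N(M) = -5 + 1 = -4)
I = 598 (I = 4 + 2*(-27*((-12 + 1) + 0)) = 4 + 2*(-27*(-11 + 0)) = 4 + 2*(-27*(-11)) = 4 + 2*297 = 4 + 594 = 598)
V(v, J) = -4
I + V(-10, -22) = 598 - 4 = 594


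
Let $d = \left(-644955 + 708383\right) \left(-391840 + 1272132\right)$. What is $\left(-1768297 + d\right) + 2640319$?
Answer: $55836032998$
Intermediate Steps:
$d = 55835160976$ ($d = 63428 \cdot 880292 = 55835160976$)
$\left(-1768297 + d\right) + 2640319 = \left(-1768297 + 55835160976\right) + 2640319 = 55833392679 + 2640319 = 55836032998$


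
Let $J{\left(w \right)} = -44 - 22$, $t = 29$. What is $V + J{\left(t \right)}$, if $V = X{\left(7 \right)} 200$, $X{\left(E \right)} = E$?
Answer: $1334$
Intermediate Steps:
$J{\left(w \right)} = -66$
$V = 1400$ ($V = 7 \cdot 200 = 1400$)
$V + J{\left(t \right)} = 1400 - 66 = 1334$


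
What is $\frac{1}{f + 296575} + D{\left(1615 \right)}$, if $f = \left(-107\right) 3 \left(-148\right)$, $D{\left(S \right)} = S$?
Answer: $\frac{555694046}{344083} \approx 1615.0$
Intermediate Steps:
$f = 47508$ ($f = \left(-321\right) \left(-148\right) = 47508$)
$\frac{1}{f + 296575} + D{\left(1615 \right)} = \frac{1}{47508 + 296575} + 1615 = \frac{1}{344083} + 1615 = \frac{555694046}{344083}$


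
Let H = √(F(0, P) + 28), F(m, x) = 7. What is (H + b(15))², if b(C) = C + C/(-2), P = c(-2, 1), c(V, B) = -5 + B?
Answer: 365/4 + 15*√35 ≈ 179.99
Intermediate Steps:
P = -4 (P = -5 + 1 = -4)
H = √35 (H = √(7 + 28) = √35 ≈ 5.9161)
b(C) = C/2 (b(C) = C + C*(-½) = C - C/2 = C/2)
(H + b(15))² = (√35 + (½)*15)² = (√35 + 15/2)² = (15/2 + √35)²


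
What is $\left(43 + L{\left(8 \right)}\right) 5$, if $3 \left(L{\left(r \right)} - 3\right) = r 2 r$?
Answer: $\frac{1330}{3} \approx 443.33$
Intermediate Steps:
$L{\left(r \right)} = 3 + \frac{2 r^{2}}{3}$ ($L{\left(r \right)} = 3 + \frac{r 2 r}{3} = 3 + \frac{2 r r}{3} = 3 + \frac{2 r^{2}}{3}$)
$\left(43 + L{\left(8 \right)}\right) 5 = \left(43 + \left(3 + \frac{2 \cdot 8^{2}}{3}\right)\right) 5 = \left(43 + \left(3 + \frac{2}{3} \cdot 64\right)\right) 5 = \left(43 + \left(3 + \frac{128}{3}\right)\right) 5 = \left(43 + \frac{137}{3}\right) 5 = \frac{266}{3} \cdot 5 = \frac{1330}{3}$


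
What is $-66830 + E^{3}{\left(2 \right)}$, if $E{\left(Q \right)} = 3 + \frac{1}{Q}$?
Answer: $- \frac{534297}{8} \approx -66787.0$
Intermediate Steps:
$-66830 + E^{3}{\left(2 \right)} = -66830 + \left(3 + \frac{1}{2}\right)^{3} = -66830 + \left(\frac{7}{2}\right)^{3} = -66830 + \frac{343}{8} = - \frac{534297}{8}$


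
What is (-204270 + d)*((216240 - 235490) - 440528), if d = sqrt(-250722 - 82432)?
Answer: 93918852060 - 459778*I*sqrt(333154) ≈ 9.3919e+10 - 2.6538e+8*I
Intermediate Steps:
d = I*sqrt(333154) (d = sqrt(-333154) = I*sqrt(333154) ≈ 577.2*I)
(-204270 + d)*((216240 - 235490) - 440528) = (-204270 + I*sqrt(333154))*((216240 - 235490) - 440528) = (-204270 + I*sqrt(333154))*(-19250 - 440528) = (-204270 + I*sqrt(333154))*(-459778) = 93918852060 - 459778*I*sqrt(333154)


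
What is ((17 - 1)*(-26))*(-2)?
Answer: 832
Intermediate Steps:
((17 - 1)*(-26))*(-2) = (16*(-26))*(-2) = -416*(-2) = 832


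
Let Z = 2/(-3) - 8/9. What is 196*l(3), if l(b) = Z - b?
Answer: -8036/9 ≈ -892.89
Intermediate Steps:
Z = -14/9 (Z = 2*(-1/3) - 8*1/9 = -2/3 - 8/9 = -14/9 ≈ -1.5556)
l(b) = -14/9 - b
196*l(3) = 196*(-14/9 - 1*3) = 196*(-14/9 - 3) = 196*(-41/9) = -8036/9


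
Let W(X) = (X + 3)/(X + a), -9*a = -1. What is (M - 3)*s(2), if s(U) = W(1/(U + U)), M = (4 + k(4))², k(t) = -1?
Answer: 54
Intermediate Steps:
a = ⅑ (a = -⅑*(-1) = ⅑ ≈ 0.11111)
M = 9 (M = (4 - 1)² = 3² = 9)
W(X) = (3 + X)/(⅑ + X) (W(X) = (X + 3)/(X + ⅑) = (3 + X)/(⅑ + X))
s(U) = 9*(3 + 1/(2*U))/(1 + 9/(2*U)) (s(U) = 9*(3 + 1/(U + U))/(1 + 9/(U + U)) = 9*(3 + 1/(2*U))/(1 + 9/((2*U))) = 9*(3 + 1/(2*U))/(1 + 9*(1/(2*U))) = 9*(3 + 1/(2*U))/(1 + 9/(2*U)))
(M - 3)*s(2) = (9 - 3)*(9*(1 + 6*2)/(9 + 2*2)) = 6*(9*(1 + 12)/(9 + 4)) = 6*(9*13/13) = 6*(9*(1/13)*13) = 6*9 = 54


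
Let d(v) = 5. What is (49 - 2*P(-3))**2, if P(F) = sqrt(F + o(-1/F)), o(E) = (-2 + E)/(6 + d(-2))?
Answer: 78817/33 - 392*I*sqrt(858)/33 ≈ 2388.4 - 347.95*I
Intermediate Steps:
o(E) = -2/11 + E/11 (o(E) = (-2 + E)/(6 + 5) = (-2 + E)/11 = (-2 + E)*(1/11) = -2/11 + E/11)
P(F) = sqrt(-2/11 + F - 1/(11*F)) (P(F) = sqrt(F + (-2/11 + (-1/F)/11)) = sqrt(F + (-2/11 - 1/(11*F))) = sqrt(-2/11 + F - 1/(11*F)))
(49 - 2*P(-3))**2 = (49 - 2*sqrt(-22 - 11/(-3) + 121*(-3))/11)**2 = (49 - 2*sqrt(-22 - 11*(-1/3) - 363)/11)**2 = (49 - 2*sqrt(-22 + 11/3 - 363)/11)**2 = (49 - 2*sqrt(-1144/3)/11)**2 = (49 - 2*2*I*sqrt(858)/3/11)**2 = (49 - 4*I*sqrt(858)/33)**2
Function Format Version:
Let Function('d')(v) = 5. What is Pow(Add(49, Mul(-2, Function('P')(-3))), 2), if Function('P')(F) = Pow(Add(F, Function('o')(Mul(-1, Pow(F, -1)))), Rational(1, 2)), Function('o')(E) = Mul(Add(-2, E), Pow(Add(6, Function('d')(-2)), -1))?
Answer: Add(Rational(78817, 33), Mul(Rational(-392, 33), I, Pow(858, Rational(1, 2)))) ≈ Add(2388.4, Mul(-347.95, I))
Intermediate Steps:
Function('o')(E) = Add(Rational(-2, 11), Mul(Rational(1, 11), E)) (Function('o')(E) = Mul(Add(-2, E), Pow(Add(6, 5), -1)) = Mul(Add(-2, E), Pow(11, -1)) = Mul(Add(-2, E), Rational(1, 11)) = Add(Rational(-2, 11), Mul(Rational(1, 11), E)))
Function('P')(F) = Pow(Add(Rational(-2, 11), F, Mul(Rational(-1, 11), Pow(F, -1))), Rational(1, 2)) (Function('P')(F) = Pow(Add(F, Add(Rational(-2, 11), Mul(Rational(1, 11), Mul(-1, Pow(F, -1))))), Rational(1, 2)) = Pow(Add(F, Add(Rational(-2, 11), Mul(Rational(-1, 11), Pow(F, -1)))), Rational(1, 2)) = Pow(Add(Rational(-2, 11), F, Mul(Rational(-1, 11), Pow(F, -1))), Rational(1, 2)))
Pow(Add(49, Mul(-2, Function('P')(-3))), 2) = Pow(Add(49, Mul(-2, Mul(Rational(1, 11), Pow(Add(-22, Mul(-11, Pow(-3, -1)), Mul(121, -3)), Rational(1, 2))))), 2) = Pow(Add(49, Mul(-2, Mul(Rational(1, 11), Pow(Add(-22, Mul(-11, Rational(-1, 3)), -363), Rational(1, 2))))), 2) = Pow(Add(49, Mul(-2, Mul(Rational(1, 11), Pow(Add(-22, Rational(11, 3), -363), Rational(1, 2))))), 2) = Pow(Add(49, Mul(-2, Mul(Rational(1, 11), Pow(Rational(-1144, 3), Rational(1, 2))))), 2) = Pow(Add(49, Mul(-2, Mul(Rational(1, 11), Mul(Rational(2, 3), I, Pow(858, Rational(1, 2)))))), 2) = Pow(Add(49, Mul(-2, Mul(Rational(2, 33), I, Pow(858, Rational(1, 2))))), 2) = Pow(Add(49, Mul(Rational(-4, 33), I, Pow(858, Rational(1, 2)))), 2)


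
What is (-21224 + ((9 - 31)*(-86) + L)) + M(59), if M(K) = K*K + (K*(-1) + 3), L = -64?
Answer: -15971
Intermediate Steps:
M(K) = 3 + K² - K (M(K) = K² + (-K + 3) = K² + (3 - K) = 3 + K² - K)
(-21224 + ((9 - 31)*(-86) + L)) + M(59) = (-21224 + ((9 - 31)*(-86) - 64)) + (3 + 59² - 1*59) = (-21224 + (-22*(-86) - 64)) + (3 + 3481 - 59) = (-21224 + (1892 - 64)) + 3425 = (-21224 + 1828) + 3425 = -19396 + 3425 = -15971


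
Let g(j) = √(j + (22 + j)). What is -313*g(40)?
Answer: -313*√102 ≈ -3161.1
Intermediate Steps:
g(j) = √(22 + 2*j)
-313*g(40) = -313*√(22 + 2*40) = -313*√(22 + 80) = -313*√102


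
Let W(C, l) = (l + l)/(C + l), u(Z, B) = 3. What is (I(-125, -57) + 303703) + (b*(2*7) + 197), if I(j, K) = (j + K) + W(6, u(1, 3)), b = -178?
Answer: 903680/3 ≈ 3.0123e+5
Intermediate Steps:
W(C, l) = 2*l/(C + l) (W(C, l) = (2*l)/(C + l) = 2*l/(C + l))
I(j, K) = ⅔ + K + j (I(j, K) = (j + K) + 2*3/(6 + 3) = (K + j) + 2*3/9 = (K + j) + 2*3*(⅑) = (K + j) + ⅔ = ⅔ + K + j)
(I(-125, -57) + 303703) + (b*(2*7) + 197) = ((⅔ - 57 - 125) + 303703) + (-356*7 + 197) = (-544/3 + 303703) + (-178*14 + 197) = 910565/3 + (-2492 + 197) = 910565/3 - 2295 = 903680/3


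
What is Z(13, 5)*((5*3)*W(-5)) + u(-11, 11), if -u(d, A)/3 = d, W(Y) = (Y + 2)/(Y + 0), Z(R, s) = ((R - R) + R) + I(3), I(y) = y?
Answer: 177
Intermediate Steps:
Z(R, s) = 3 + R (Z(R, s) = ((R - R) + R) + 3 = (0 + R) + 3 = R + 3 = 3 + R)
W(Y) = (2 + Y)/Y
u(d, A) = -3*d
Z(13, 5)*((5*3)*W(-5)) + u(-11, 11) = (3 + 13)*((5*3)*((2 - 5)/(-5))) - 3*(-11) = 16*(15*(-⅕*(-3))) + 33 = 16*(15*(⅗)) + 33 = 16*9 + 33 = 144 + 33 = 177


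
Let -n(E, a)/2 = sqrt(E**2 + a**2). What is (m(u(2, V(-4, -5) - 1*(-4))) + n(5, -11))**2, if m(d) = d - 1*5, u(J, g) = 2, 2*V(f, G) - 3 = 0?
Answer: 593 + 12*sqrt(146) ≈ 738.00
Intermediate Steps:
V(f, G) = 3/2 (V(f, G) = 3/2 + (1/2)*0 = 3/2 + 0 = 3/2)
n(E, a) = -2*sqrt(E**2 + a**2)
m(d) = -5 + d (m(d) = d - 5 = -5 + d)
(m(u(2, V(-4, -5) - 1*(-4))) + n(5, -11))**2 = ((-5 + 2) - 2*sqrt(5**2 + (-11)**2))**2 = (-3 - 2*sqrt(25 + 121))**2 = (-3 - 2*sqrt(146))**2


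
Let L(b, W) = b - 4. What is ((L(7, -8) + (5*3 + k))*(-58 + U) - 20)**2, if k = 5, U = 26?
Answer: 571536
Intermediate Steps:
L(b, W) = -4 + b
((L(7, -8) + (5*3 + k))*(-58 + U) - 20)**2 = (((-4 + 7) + (5*3 + 5))*(-58 + 26) - 20)**2 = ((3 + (15 + 5))*(-32) - 20)**2 = ((3 + 20)*(-32) - 20)**2 = (23*(-32) - 20)**2 = (-736 - 20)**2 = (-756)**2 = 571536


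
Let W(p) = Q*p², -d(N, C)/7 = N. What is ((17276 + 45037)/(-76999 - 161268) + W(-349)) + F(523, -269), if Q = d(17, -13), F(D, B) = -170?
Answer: -3453558472876/238267 ≈ -1.4494e+7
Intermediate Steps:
d(N, C) = -7*N
Q = -119 (Q = -7*17 = -119)
W(p) = -119*p²
((17276 + 45037)/(-76999 - 161268) + W(-349)) + F(523, -269) = ((17276 + 45037)/(-76999 - 161268) - 119*(-349)²) - 170 = (62313/(-238267) - 119*121801) - 170 = (62313*(-1/238267) - 14494319) - 170 = (-62313/238267 - 14494319) - 170 = -3453517967486/238267 - 170 = -3453558472876/238267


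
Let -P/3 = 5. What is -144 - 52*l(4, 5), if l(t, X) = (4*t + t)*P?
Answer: 15456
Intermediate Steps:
P = -15 (P = -3*5 = -15)
l(t, X) = -75*t (l(t, X) = (4*t + t)*(-15) = (5*t)*(-15) = -75*t)
-144 - 52*l(4, 5) = -144 - (-3900)*4 = -144 - 52*(-300) = -144 + 15600 = 15456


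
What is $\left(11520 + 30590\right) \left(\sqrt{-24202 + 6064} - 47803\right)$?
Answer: $-2012984330 + 42110 i \sqrt{18138} \approx -2.013 \cdot 10^{9} + 5.6713 \cdot 10^{6} i$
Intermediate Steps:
$\left(11520 + 30590\right) \left(\sqrt{-24202 + 6064} - 47803\right) = 42110 \left(\sqrt{-18138} - 47803\right) = 42110 \left(i \sqrt{18138} - 47803\right) = 42110 \left(-47803 + i \sqrt{18138}\right) = -2012984330 + 42110 i \sqrt{18138}$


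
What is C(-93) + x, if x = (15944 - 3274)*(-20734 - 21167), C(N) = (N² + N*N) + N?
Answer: -530868465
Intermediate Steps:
C(N) = N + 2*N² (C(N) = (N² + N²) + N = 2*N² + N = N + 2*N²)
x = -530885670 (x = 12670*(-41901) = -530885670)
C(-93) + x = -93*(1 + 2*(-93)) - 530885670 = -93*(1 - 186) - 530885670 = -93*(-185) - 530885670 = 17205 - 530885670 = -530868465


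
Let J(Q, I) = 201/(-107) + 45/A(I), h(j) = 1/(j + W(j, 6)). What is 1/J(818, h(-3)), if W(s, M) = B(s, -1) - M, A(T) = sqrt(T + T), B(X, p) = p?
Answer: -7169/38653842 + 57245*I*sqrt(5)/12884614 ≈ -0.00018547 + 0.0099346*I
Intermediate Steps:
A(T) = sqrt(2)*sqrt(T) (A(T) = sqrt(2*T) = sqrt(2)*sqrt(T))
W(s, M) = -1 - M
h(j) = 1/(-7 + j) (h(j) = 1/(j + (-1 - 1*6)) = 1/(j + (-1 - 6)) = 1/(j - 7) = 1/(-7 + j))
J(Q, I) = -201/107 + 45*sqrt(2)/(2*sqrt(I)) (J(Q, I) = 201/(-107) + 45/((sqrt(2)*sqrt(I))) = 201*(-1/107) + 45*(sqrt(2)/(2*sqrt(I))) = -201/107 + 45*sqrt(2)/(2*sqrt(I)))
1/J(818, h(-3)) = 1/(-201/107 + 45*sqrt(2)/(2*sqrt(1/(-7 - 3)))) = 1/(-201/107 + 45*sqrt(2)/(2*sqrt(1/(-10)))) = 1/(-201/107 + 45*sqrt(2)/(2*sqrt(-1/10))) = 1/(-201/107 + 45*sqrt(2)*(-I*sqrt(10))/2) = 1/(-201/107 - 45*I*sqrt(5))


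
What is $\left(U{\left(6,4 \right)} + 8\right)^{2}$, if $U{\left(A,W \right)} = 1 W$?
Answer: $144$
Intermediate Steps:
$U{\left(A,W \right)} = W$
$\left(U{\left(6,4 \right)} + 8\right)^{2} = \left(4 + 8\right)^{2} = 12^{2} = 144$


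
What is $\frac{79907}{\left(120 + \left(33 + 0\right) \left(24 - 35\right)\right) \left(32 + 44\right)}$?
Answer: $- \frac{79907}{18468} \approx -4.3268$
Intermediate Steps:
$\frac{79907}{\left(120 + \left(33 + 0\right) \left(24 - 35\right)\right) \left(32 + 44\right)} = \frac{79907}{\left(120 + 33 \left(-11\right)\right) 76} = \frac{79907}{\left(120 - 363\right) 76} = \frac{79907}{\left(-243\right) 76} = \frac{79907}{-18468} = 79907 \left(- \frac{1}{18468}\right) = - \frac{79907}{18468}$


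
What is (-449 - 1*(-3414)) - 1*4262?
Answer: -1297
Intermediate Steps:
(-449 - 1*(-3414)) - 1*4262 = (-449 + 3414) - 4262 = 2965 - 4262 = -1297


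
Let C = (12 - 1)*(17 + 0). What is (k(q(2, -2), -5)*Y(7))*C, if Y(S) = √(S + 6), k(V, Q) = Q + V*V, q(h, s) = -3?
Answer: 748*√13 ≈ 2697.0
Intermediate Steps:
k(V, Q) = Q + V²
Y(S) = √(6 + S)
C = 187 (C = 11*17 = 187)
(k(q(2, -2), -5)*Y(7))*C = ((-5 + (-3)²)*√(6 + 7))*187 = ((-5 + 9)*√13)*187 = (4*√13)*187 = 748*√13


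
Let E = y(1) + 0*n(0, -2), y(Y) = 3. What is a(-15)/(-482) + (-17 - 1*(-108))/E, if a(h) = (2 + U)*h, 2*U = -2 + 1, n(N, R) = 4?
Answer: 87859/2892 ≈ 30.380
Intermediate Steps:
U = -½ (U = (-2 + 1)/2 = (½)*(-1) = -½ ≈ -0.50000)
E = 3 (E = 3 + 0*4 = 3 + 0 = 3)
a(h) = 3*h/2 (a(h) = (2 - ½)*h = 3*h/2)
a(-15)/(-482) + (-17 - 1*(-108))/E = ((3/2)*(-15))/(-482) + (-17 - 1*(-108))/3 = -45/2*(-1/482) + (-17 + 108)*(⅓) = 45/964 + 91*(⅓) = 45/964 + 91/3 = 87859/2892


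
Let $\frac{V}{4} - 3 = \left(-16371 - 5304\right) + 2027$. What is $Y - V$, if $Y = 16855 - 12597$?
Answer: $82838$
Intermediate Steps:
$V = -78580$ ($V = 12 + 4 \left(\left(-16371 - 5304\right) + 2027\right) = 12 + 4 \left(-21675 + 2027\right) = 12 + 4 \left(-19648\right) = 12 - 78592 = -78580$)
$Y = 4258$ ($Y = 16855 - 12597 = 4258$)
$Y - V = 4258 - -78580 = 4258 + 78580 = 82838$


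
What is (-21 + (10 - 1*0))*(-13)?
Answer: 143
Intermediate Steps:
(-21 + (10 - 1*0))*(-13) = (-21 + (10 + 0))*(-13) = (-21 + 10)*(-13) = -11*(-13) = 143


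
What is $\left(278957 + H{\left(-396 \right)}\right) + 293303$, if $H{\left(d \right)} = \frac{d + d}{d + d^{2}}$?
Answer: $\frac{226042698}{395} \approx 5.7226 \cdot 10^{5}$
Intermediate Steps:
$H{\left(d \right)} = \frac{2 d}{d + d^{2}}$
$\left(278957 + H{\left(-396 \right)}\right) + 293303 = \left(278957 + \frac{2}{1 - 396}\right) + 293303 = \left(278957 + \frac{2}{-395}\right) + 293303 = \left(278957 + 2 \left(- \frac{1}{395}\right)\right) + 293303 = \left(278957 - \frac{2}{395}\right) + 293303 = \frac{110188013}{395} + 293303 = \frac{226042698}{395}$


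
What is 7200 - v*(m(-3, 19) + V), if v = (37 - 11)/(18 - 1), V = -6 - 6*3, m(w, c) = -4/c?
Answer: 2337560/323 ≈ 7237.0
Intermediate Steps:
V = -24 (V = -6 - 18 = -24)
v = 26/17 ≈ 1.5294
7200 - v*(m(-3, 19) + V) = 7200 - 26*(-4/19 - 24)/17 = 7200 - 26*(-460)/(17*19) = 7200 - 1*(-11960/323) = 7200 + 11960/323 = 2337560/323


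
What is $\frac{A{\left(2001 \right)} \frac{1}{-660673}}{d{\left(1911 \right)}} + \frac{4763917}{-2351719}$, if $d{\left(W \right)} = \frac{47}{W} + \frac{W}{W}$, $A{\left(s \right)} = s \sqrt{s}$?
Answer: $- \frac{4763917}{2351719} - \frac{294147 \sqrt{2001}}{99507518} \approx -2.1579$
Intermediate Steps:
$A{\left(s \right)} = s^{\frac{3}{2}}$
$d{\left(W \right)} = 1 + \frac{47}{W}$ ($d{\left(W \right)} = \frac{47}{W} + 1 = 1 + \frac{47}{W}$)
$\frac{A{\left(2001 \right)} \frac{1}{-660673}}{d{\left(1911 \right)}} + \frac{4763917}{-2351719} = \frac{2001^{\frac{3}{2}} \frac{1}{-660673}}{\frac{1}{1911} \left(47 + 1911\right)} + \frac{4763917}{-2351719} = \frac{2001 \sqrt{2001} \left(- \frac{1}{660673}\right)}{\frac{1}{1911} \cdot 1958} + 4763917 \left(- \frac{1}{2351719}\right) = \frac{\left(- \frac{2001}{660673}\right) \sqrt{2001}}{\frac{1958}{1911}} - \frac{4763917}{2351719} = - \frac{2001 \sqrt{2001}}{660673} \cdot \frac{1911}{1958} - \frac{4763917}{2351719} = - \frac{294147 \sqrt{2001}}{99507518} - \frac{4763917}{2351719} = - \frac{4763917}{2351719} - \frac{294147 \sqrt{2001}}{99507518}$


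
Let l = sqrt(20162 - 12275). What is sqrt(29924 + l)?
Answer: sqrt(29924 + sqrt(7887)) ≈ 173.24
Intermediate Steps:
l = sqrt(7887) ≈ 88.809
sqrt(29924 + l) = sqrt(29924 + sqrt(7887))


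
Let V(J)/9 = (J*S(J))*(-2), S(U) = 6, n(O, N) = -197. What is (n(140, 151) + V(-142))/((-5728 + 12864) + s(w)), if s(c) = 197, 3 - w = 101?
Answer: 15139/7333 ≈ 2.0645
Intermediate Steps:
w = -98 (w = 3 - 1*101 = 3 - 101 = -98)
V(J) = -108*J (V(J) = 9*((J*6)*(-2)) = 9*((6*J)*(-2)) = 9*(-12*J) = -108*J)
(n(140, 151) + V(-142))/((-5728 + 12864) + s(w)) = (-197 - 108*(-142))/((-5728 + 12864) + 197) = (-197 + 15336)/(7136 + 197) = 15139/7333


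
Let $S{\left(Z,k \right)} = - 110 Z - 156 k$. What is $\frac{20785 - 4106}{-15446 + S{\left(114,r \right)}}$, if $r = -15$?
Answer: $- \frac{16679}{25646} \approx -0.65035$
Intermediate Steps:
$S{\left(Z,k \right)} = - 156 k - 110 Z$
$\frac{20785 - 4106}{-15446 + S{\left(114,r \right)}} = \frac{20785 - 4106}{-15446 - 10200} = \frac{16679}{-15446 + \left(2340 - 12540\right)} = \frac{16679}{-15446 - 10200} = \frac{16679}{-25646} = 16679 \left(- \frac{1}{25646}\right) = - \frac{16679}{25646}$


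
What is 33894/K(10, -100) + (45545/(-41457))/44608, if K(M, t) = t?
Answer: -15670162097441/46232846400 ≈ -338.94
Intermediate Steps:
33894/K(10, -100) + (45545/(-41457))/44608 = 33894/(-100) + (45545/(-41457))/44608 = 33894*(-1/100) + (45545*(-1/41457))*(1/44608) = -16947/50 - 45545/41457*1/44608 = -16947/50 - 45545/1849313856 = -15670162097441/46232846400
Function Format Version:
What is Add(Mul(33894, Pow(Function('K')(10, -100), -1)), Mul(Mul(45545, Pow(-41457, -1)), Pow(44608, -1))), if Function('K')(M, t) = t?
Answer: Rational(-15670162097441, 46232846400) ≈ -338.94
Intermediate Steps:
Add(Mul(33894, Pow(Function('K')(10, -100), -1)), Mul(Mul(45545, Pow(-41457, -1)), Pow(44608, -1))) = Add(Mul(33894, Pow(-100, -1)), Mul(Mul(45545, Pow(-41457, -1)), Pow(44608, -1))) = Add(Mul(33894, Rational(-1, 100)), Mul(Mul(45545, Rational(-1, 41457)), Rational(1, 44608))) = Add(Rational(-16947, 50), Mul(Rational(-45545, 41457), Rational(1, 44608))) = Add(Rational(-16947, 50), Rational(-45545, 1849313856)) = Rational(-15670162097441, 46232846400)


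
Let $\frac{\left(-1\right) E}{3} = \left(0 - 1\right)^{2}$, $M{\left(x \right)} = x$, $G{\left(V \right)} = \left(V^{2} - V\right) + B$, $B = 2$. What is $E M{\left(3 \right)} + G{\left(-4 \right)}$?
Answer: $13$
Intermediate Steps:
$G{\left(V \right)} = 2 + V^{2} - V$ ($G{\left(V \right)} = \left(V^{2} - V\right) + 2 = 2 + V^{2} - V$)
$E = -3$ ($E = - 3 \left(0 - 1\right)^{2} = - 3 \left(-1\right)^{2} = \left(-3\right) 1 = -3$)
$E M{\left(3 \right)} + G{\left(-4 \right)} = \left(-3\right) 3 + \left(2 + \left(-4\right)^{2} - -4\right) = -9 + \left(2 + 16 + 4\right) = -9 + 22 = 13$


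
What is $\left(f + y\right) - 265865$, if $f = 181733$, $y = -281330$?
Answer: $-365462$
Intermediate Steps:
$\left(f + y\right) - 265865 = \left(181733 - 281330\right) - 265865 = -99597 - 265865 = -365462$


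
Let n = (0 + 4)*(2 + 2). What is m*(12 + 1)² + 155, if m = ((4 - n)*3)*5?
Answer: -30265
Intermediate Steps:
n = 16 (n = 4*4 = 16)
m = -180 (m = ((4 - 1*16)*3)*5 = ((4 - 16)*3)*5 = -12*3*5 = -36*5 = -180)
m*(12 + 1)² + 155 = -180*(12 + 1)² + 155 = -180*13² + 155 = -180*169 + 155 = -30420 + 155 = -30265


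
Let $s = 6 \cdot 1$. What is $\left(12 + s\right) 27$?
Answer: $486$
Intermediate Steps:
$s = 6$
$\left(12 + s\right) 27 = \left(12 + 6\right) 27 = 18 \cdot 27 = 486$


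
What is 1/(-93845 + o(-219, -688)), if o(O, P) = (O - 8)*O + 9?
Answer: -1/44123 ≈ -2.2664e-5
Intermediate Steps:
o(O, P) = 9 + O*(-8 + O) (o(O, P) = (-8 + O)*O + 9 = O*(-8 + O) + 9 = 9 + O*(-8 + O))
1/(-93845 + o(-219, -688)) = 1/(-93845 + (9 + (-219)² - 8*(-219))) = 1/(-93845 + (9 + 47961 + 1752)) = 1/(-93845 + 49722) = 1/(-44123) = -1/44123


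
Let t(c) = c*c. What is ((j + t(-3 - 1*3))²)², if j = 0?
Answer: 1679616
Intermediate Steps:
t(c) = c²
((j + t(-3 - 1*3))²)² = ((0 + (-3 - 1*3)²)²)² = ((0 + (-3 - 3)²)²)² = ((0 + (-6)²)²)² = ((0 + 36)²)² = (36²)² = 1296² = 1679616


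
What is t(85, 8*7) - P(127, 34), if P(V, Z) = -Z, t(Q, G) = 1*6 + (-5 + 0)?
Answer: 35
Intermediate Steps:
t(Q, G) = 1 (t(Q, G) = 6 - 5 = 1)
t(85, 8*7) - P(127, 34) = 1 - (-1)*34 = 1 - 1*(-34) = 1 + 34 = 35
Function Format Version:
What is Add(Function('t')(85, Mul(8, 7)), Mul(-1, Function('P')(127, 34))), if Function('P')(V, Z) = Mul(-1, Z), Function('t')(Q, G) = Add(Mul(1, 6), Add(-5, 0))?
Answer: 35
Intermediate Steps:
Function('t')(Q, G) = 1 (Function('t')(Q, G) = Add(6, -5) = 1)
Add(Function('t')(85, Mul(8, 7)), Mul(-1, Function('P')(127, 34))) = Add(1, Mul(-1, Mul(-1, 34))) = Add(1, Mul(-1, -34)) = Add(1, 34) = 35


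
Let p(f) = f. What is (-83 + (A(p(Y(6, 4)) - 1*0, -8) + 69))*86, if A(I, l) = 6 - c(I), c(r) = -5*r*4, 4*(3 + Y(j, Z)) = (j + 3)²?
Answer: 28982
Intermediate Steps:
Y(j, Z) = -3 + (3 + j)²/4 (Y(j, Z) = -3 + (j + 3)²/4 = -3 + (3 + j)²/4)
c(r) = -20*r
A(I, l) = 6 + 20*I (A(I, l) = 6 - (-20)*I = 6 + 20*I)
(-83 + (A(p(Y(6, 4)) - 1*0, -8) + 69))*86 = (-83 + ((6 + 20*((-3 + (3 + 6)²/4) - 1*0)) + 69))*86 = (-83 + ((6 + 20*((-3 + (¼)*9²) + 0)) + 69))*86 = (-83 + ((6 + 20*((-3 + (¼)*81) + 0)) + 69))*86 = (-83 + ((6 + 20*((-3 + 81/4) + 0)) + 69))*86 = (-83 + ((6 + 20*(69/4 + 0)) + 69))*86 = (-83 + ((6 + 20*(69/4)) + 69))*86 = (-83 + ((6 + 345) + 69))*86 = (-83 + (351 + 69))*86 = (-83 + 420)*86 = 337*86 = 28982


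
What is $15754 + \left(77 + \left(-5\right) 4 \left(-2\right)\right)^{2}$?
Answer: $29443$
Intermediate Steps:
$15754 + \left(77 + \left(-5\right) 4 \left(-2\right)\right)^{2} = 15754 + \left(77 - -40\right)^{2} = 15754 + \left(77 + 40\right)^{2} = 15754 + 117^{2} = 15754 + 13689 = 29443$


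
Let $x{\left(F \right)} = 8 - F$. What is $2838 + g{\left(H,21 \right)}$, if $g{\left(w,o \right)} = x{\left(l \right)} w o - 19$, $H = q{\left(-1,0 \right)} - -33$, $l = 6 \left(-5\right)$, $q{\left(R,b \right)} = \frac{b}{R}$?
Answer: $29153$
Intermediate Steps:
$l = -30$
$H = 33$ ($H = \frac{0}{-1} - -33 = 0 \left(-1\right) + 33 = 0 + 33 = 33$)
$g{\left(w,o \right)} = -19 + 38 o w$ ($g{\left(w,o \right)} = \left(8 - -30\right) w o - 19 = \left(8 + 30\right) w o - 19 = 38 w o - 19 = 38 o w - 19 = -19 + 38 o w$)
$2838 + g{\left(H,21 \right)} = 2838 - \left(19 - 26334\right) = 2838 + \left(-19 + 26334\right) = 2838 + 26315 = 29153$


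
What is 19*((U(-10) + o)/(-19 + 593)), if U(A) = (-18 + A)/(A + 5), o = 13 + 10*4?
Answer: 5567/2870 ≈ 1.9397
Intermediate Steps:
o = 53 (o = 13 + 40 = 53)
U(A) = (-18 + A)/(5 + A)
19*((U(-10) + o)/(-19 + 593)) = 19*(((-18 - 10)/(5 - 10) + 53)/(-19 + 593)) = 19*((-28/(-5) + 53)/574) = 19*((-⅕*(-28) + 53)*(1/574)) = 19*((28/5 + 53)*(1/574)) = 19*((293/5)*(1/574)) = 19*(293/2870) = 5567/2870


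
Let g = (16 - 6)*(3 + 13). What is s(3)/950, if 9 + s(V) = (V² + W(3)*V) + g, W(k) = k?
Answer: 169/950 ≈ 0.17789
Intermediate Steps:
g = 160 (g = 10*16 = 160)
s(V) = 151 + V² + 3*V (s(V) = -9 + ((V² + 3*V) + 160) = -9 + (160 + V² + 3*V) = 151 + V² + 3*V)
s(3)/950 = (151 + 3² + 3*3)/950 = (151 + 9 + 9)*(1/950) = 169*(1/950) = 169/950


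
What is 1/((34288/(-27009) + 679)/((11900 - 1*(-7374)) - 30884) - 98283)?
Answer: -313574490/30819059905493 ≈ -1.0175e-5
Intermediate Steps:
1/((34288/(-27009) + 679)/((11900 - 1*(-7374)) - 30884) - 98283) = 1/((34288*(-1/27009) + 679)/((11900 + 7374) - 30884) - 98283) = 1/((-34288/27009 + 679)/(19274 - 30884) - 98283) = 1/((18304823/27009)/(-11610) - 98283) = 1/((18304823/27009)*(-1/11610) - 98283) = 1/(-18304823/313574490 - 98283) = 1/(-30819059905493/313574490) = -313574490/30819059905493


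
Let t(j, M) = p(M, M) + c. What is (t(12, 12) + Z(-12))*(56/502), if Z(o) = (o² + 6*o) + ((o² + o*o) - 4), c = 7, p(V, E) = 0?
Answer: 10164/251 ≈ 40.494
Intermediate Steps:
t(j, M) = 7 (t(j, M) = 0 + 7 = 7)
Z(o) = -4 + 3*o² + 6*o (Z(o) = (o² + 6*o) + ((o² + o²) - 4) = (o² + 6*o) + (2*o² - 4) = (o² + 6*o) + (-4 + 2*o²) = -4 + 3*o² + 6*o)
(t(12, 12) + Z(-12))*(56/502) = (7 + (-4 + 3*(-12)² + 6*(-12)))*(56/502) = (7 + (-4 + 3*144 - 72))*(56*(1/502)) = (7 + (-4 + 432 - 72))*(28/251) = (7 + 356)*(28/251) = 363*(28/251) = 10164/251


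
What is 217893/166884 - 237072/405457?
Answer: 16260906151/22554761996 ≈ 0.72095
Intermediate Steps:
217893/166884 - 237072/405457 = 217893*(1/166884) - 237072*1/405457 = 72631/55628 - 237072/405457 = 16260906151/22554761996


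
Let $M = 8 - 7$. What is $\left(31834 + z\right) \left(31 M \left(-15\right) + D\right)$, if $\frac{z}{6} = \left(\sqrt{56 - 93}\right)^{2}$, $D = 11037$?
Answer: $334202064$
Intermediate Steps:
$M = 1$ ($M = 8 - 7 = 1$)
$z = -222$ ($z = 6 \left(\sqrt{56 - 93}\right)^{2} = 6 \left(\sqrt{-37}\right)^{2} = 6 \left(i \sqrt{37}\right)^{2} = 6 \left(-37\right) = -222$)
$\left(31834 + z\right) \left(31 M \left(-15\right) + D\right) = \left(31834 - 222\right) \left(31 \cdot 1 \left(-15\right) + 11037\right) = 31612 \left(31 \left(-15\right) + 11037\right) = 31612 \left(-465 + 11037\right) = 31612 \cdot 10572 = 334202064$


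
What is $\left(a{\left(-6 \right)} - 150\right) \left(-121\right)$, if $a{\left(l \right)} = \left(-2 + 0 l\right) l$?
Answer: $16698$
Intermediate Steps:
$a{\left(l \right)} = - 2 l$ ($a{\left(l \right)} = \left(-2 + 0\right) l = - 2 l$)
$\left(a{\left(-6 \right)} - 150\right) \left(-121\right) = \left(\left(-2\right) \left(-6\right) - 150\right) \left(-121\right) = \left(12 - 150\right) \left(-121\right) = \left(-138\right) \left(-121\right) = 16698$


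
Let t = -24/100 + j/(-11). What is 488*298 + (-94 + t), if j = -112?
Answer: 39968484/275 ≈ 1.4534e+5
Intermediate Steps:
t = 2734/275 (t = -24/100 - 112/(-11) = -24*1/100 - 112*(-1/11) = -6/25 + 112/11 = 2734/275 ≈ 9.9418)
488*298 + (-94 + t) = 488*298 + (-94 + 2734/275) = 145424 - 23116/275 = 39968484/275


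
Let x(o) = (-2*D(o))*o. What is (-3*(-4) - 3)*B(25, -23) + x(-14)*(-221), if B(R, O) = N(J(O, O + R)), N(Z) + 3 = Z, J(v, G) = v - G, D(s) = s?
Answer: 86380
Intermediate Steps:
N(Z) = -3 + Z
B(R, O) = -3 - R (B(R, O) = -3 + (O - (O + R)) = -3 + (O + (-O - R)) = -3 - R)
x(o) = -2*o**2 (x(o) = (-2*o)*o = -2*o**2)
(-3*(-4) - 3)*B(25, -23) + x(-14)*(-221) = (-3*(-4) - 3)*(-3 - 1*25) - 2*(-14)**2*(-221) = (12 - 3)*(-3 - 25) - 2*196*(-221) = 9*(-28) - 392*(-221) = -252 + 86632 = 86380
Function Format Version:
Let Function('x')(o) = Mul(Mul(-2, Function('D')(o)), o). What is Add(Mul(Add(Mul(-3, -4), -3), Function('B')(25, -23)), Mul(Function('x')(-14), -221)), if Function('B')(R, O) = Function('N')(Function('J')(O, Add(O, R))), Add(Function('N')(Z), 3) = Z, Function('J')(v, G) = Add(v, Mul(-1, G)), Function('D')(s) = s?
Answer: 86380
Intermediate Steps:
Function('N')(Z) = Add(-3, Z)
Function('B')(R, O) = Add(-3, Mul(-1, R)) (Function('B')(R, O) = Add(-3, Add(O, Mul(-1, Add(O, R)))) = Add(-3, Add(O, Add(Mul(-1, O), Mul(-1, R)))) = Add(-3, Mul(-1, R)))
Function('x')(o) = Mul(-2, Pow(o, 2)) (Function('x')(o) = Mul(Mul(-2, o), o) = Mul(-2, Pow(o, 2)))
Add(Mul(Add(Mul(-3, -4), -3), Function('B')(25, -23)), Mul(Function('x')(-14), -221)) = Add(Mul(Add(Mul(-3, -4), -3), Add(-3, Mul(-1, 25))), Mul(Mul(-2, Pow(-14, 2)), -221)) = Add(Mul(Add(12, -3), Add(-3, -25)), Mul(Mul(-2, 196), -221)) = Add(Mul(9, -28), Mul(-392, -221)) = Add(-252, 86632) = 86380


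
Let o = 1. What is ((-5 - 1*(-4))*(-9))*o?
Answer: 9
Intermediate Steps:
((-5 - 1*(-4))*(-9))*o = ((-5 - 1*(-4))*(-9))*1 = ((-5 + 4)*(-9))*1 = -1*(-9)*1 = 9*1 = 9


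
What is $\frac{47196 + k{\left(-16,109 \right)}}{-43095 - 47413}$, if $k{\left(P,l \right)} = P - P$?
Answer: $- \frac{11799}{22627} \approx -0.52146$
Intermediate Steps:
$k{\left(P,l \right)} = 0$
$\frac{47196 + k{\left(-16,109 \right)}}{-43095 - 47413} = \frac{47196 + 0}{-43095 - 47413} = \frac{47196}{-90508} = 47196 \left(- \frac{1}{90508}\right) = - \frac{11799}{22627}$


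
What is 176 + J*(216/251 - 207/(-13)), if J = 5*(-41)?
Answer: -10652537/3263 ≈ -3264.6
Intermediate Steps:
J = -205
176 + J*(216/251 - 207/(-13)) = 176 - 205*(216/251 - 207/(-13)) = 176 - 205*(216*(1/251) - 207*(-1/13)) = 176 - 205*(216/251 + 207/13) = 176 - 205*54765/3263 = 176 - 11226825/3263 = -10652537/3263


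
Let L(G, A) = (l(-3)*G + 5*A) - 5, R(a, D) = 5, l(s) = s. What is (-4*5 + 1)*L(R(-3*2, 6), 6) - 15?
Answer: -205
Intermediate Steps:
L(G, A) = -5 - 3*G + 5*A (L(G, A) = (-3*G + 5*A) - 5 = -5 - 3*G + 5*A)
(-4*5 + 1)*L(R(-3*2, 6), 6) - 15 = (-4*5 + 1)*(-5 - 3*5 + 5*6) - 15 = (-20 + 1)*(-5 - 15 + 30) - 15 = -19*10 - 15 = -190 - 15 = -205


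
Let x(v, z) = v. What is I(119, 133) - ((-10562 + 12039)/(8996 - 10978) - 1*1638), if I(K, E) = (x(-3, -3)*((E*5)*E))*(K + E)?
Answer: -132522032447/1982 ≈ -6.6863e+7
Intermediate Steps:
I(K, E) = -15*E²*(E + K) (I(K, E) = (-3*E*5*E)*(K + E) = (-3*5*E*E)*(E + K) = (-15*E²)*(E + K) = -15*E²*(E + K))
I(119, 133) - ((-10562 + 12039)/(8996 - 10978) - 1*1638) = 15*133²*(-1*133 - 1*119) - ((-10562 + 12039)/(8996 - 10978) - 1*1638) = 15*17689*(-133 - 119) - (1477/(-1982) - 1638) = 15*17689*(-252) - (1477*(-1/1982) - 1638) = -66864420 - (-1477/1982 - 1638) = -66864420 - 1*(-3247993/1982) = -66864420 + 3247993/1982 = -132522032447/1982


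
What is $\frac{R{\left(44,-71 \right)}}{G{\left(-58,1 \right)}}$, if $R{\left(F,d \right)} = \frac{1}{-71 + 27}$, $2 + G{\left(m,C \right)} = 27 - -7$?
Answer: $- \frac{1}{1408} \approx -0.00071023$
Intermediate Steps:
$G{\left(m,C \right)} = 32$ ($G{\left(m,C \right)} = -2 + \left(27 - -7\right) = -2 + \left(27 + 7\right) = -2 + 34 = 32$)
$R{\left(F,d \right)} = - \frac{1}{44}$ ($R{\left(F,d \right)} = \frac{1}{-44} = - \frac{1}{44}$)
$\frac{R{\left(44,-71 \right)}}{G{\left(-58,1 \right)}} = - \frac{1}{44 \cdot 32} = \left(- \frac{1}{44}\right) \frac{1}{32} = - \frac{1}{1408}$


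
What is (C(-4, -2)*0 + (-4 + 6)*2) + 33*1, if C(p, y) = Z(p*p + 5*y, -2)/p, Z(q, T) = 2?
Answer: 37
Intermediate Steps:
C(p, y) = 2/p
(C(-4, -2)*0 + (-4 + 6)*2) + 33*1 = ((2/(-4))*0 + (-4 + 6)*2) + 33*1 = ((2*(-¼))*0 + 2*2) + 33 = (-½*0 + 4) + 33 = (0 + 4) + 33 = 4 + 33 = 37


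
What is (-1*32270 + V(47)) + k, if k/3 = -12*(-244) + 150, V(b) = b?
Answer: -22989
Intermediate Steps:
k = 9234 (k = 3*(-12*(-244) + 150) = 3*(2928 + 150) = 3*3078 = 9234)
(-1*32270 + V(47)) + k = (-1*32270 + 47) + 9234 = (-32270 + 47) + 9234 = -32223 + 9234 = -22989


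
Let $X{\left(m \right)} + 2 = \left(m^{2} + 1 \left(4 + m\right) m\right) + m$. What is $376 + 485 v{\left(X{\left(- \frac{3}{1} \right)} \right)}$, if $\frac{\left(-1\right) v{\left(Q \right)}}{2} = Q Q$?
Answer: $-594$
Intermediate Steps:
$X{\left(m \right)} = -2 + m + m^{2} + m \left(4 + m\right)$ ($X{\left(m \right)} = -2 + \left(\left(m^{2} + 1 \left(4 + m\right) m\right) + m\right) = -2 + \left(\left(m^{2} + \left(4 + m\right) m\right) + m\right) = -2 + \left(\left(m^{2} + m \left(4 + m\right)\right) + m\right) = -2 + \left(m + m^{2} + m \left(4 + m\right)\right) = -2 + m + m^{2} + m \left(4 + m\right)$)
$v{\left(Q \right)} = - 2 Q^{2}$ ($v{\left(Q \right)} = - 2 Q Q = - 2 Q^{2}$)
$376 + 485 v{\left(X{\left(- \frac{3}{1} \right)} \right)} = 376 + 485 \left(- 2 \left(-2 + 2 \left(- \frac{3}{1}\right)^{2} + 5 \left(- \frac{3}{1}\right)\right)^{2}\right) = 376 + 485 \left(- 2 \left(-2 + 2 \left(\left(-3\right) 1\right)^{2} + 5 \left(\left(-3\right) 1\right)\right)^{2}\right) = 376 + 485 \left(- 2 \left(-2 + 2 \left(-3\right)^{2} + 5 \left(-3\right)\right)^{2}\right) = 376 + 485 \left(- 2 \left(-2 + 2 \cdot 9 - 15\right)^{2}\right) = 376 + 485 \left(- 2 \left(-2 + 18 - 15\right)^{2}\right) = 376 + 485 \left(- 2 \cdot 1^{2}\right) = 376 + 485 \left(\left(-2\right) 1\right) = 376 + 485 \left(-2\right) = 376 - 970 = -594$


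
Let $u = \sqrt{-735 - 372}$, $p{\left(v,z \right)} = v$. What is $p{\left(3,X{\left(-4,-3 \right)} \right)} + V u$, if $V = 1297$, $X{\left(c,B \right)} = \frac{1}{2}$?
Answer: $3 + 3891 i \sqrt{123} \approx 3.0 + 43153.0 i$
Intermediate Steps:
$X{\left(c,B \right)} = \frac{1}{2}$
$u = 3 i \sqrt{123}$ ($u = \sqrt{-1107} = 3 i \sqrt{123} \approx 33.272 i$)
$p{\left(3,X{\left(-4,-3 \right)} \right)} + V u = 3 + 1297 \cdot 3 i \sqrt{123} = 3 + 3891 i \sqrt{123}$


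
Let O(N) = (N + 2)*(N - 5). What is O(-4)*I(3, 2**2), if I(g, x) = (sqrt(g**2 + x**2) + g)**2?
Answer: 1152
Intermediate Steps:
O(N) = (-5 + N)*(2 + N) (O(N) = (2 + N)*(-5 + N) = (-5 + N)*(2 + N))
I(g, x) = (g + sqrt(g**2 + x**2))**2
O(-4)*I(3, 2**2) = (-10 + (-4)**2 - 3*(-4))*(3 + sqrt(3**2 + (2**2)**2))**2 = (-10 + 16 + 12)*(3 + sqrt(9 + 4**2))**2 = 18*(3 + sqrt(9 + 16))**2 = 18*(3 + sqrt(25))**2 = 18*(3 + 5)**2 = 18*8**2 = 18*64 = 1152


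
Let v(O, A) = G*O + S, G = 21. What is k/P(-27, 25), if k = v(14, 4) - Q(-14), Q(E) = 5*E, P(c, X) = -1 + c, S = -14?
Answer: -25/2 ≈ -12.500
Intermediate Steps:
v(O, A) = -14 + 21*O (v(O, A) = 21*O - 14 = -14 + 21*O)
k = 350 (k = (-14 + 21*14) - 5*(-14) = (-14 + 294) - 1*(-70) = 280 + 70 = 350)
k/P(-27, 25) = 350/(-1 - 27) = 350/(-28) = 350*(-1/28) = -25/2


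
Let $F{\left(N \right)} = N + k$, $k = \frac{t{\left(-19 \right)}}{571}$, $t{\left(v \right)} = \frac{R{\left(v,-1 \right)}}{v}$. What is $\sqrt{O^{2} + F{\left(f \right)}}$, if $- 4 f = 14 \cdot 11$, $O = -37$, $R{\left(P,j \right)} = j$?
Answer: $\frac{\sqrt{626403706318}}{21698} \approx 36.476$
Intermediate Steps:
$f = - \frac{77}{2}$ ($f = - \frac{14 \cdot 11}{4} = \left(- \frac{1}{4}\right) 154 = - \frac{77}{2} \approx -38.5$)
$t{\left(v \right)} = - \frac{1}{v}$
$k = \frac{1}{10849}$ ($k = \frac{\left(-1\right) \frac{1}{-19}}{571} = \left(-1\right) \left(- \frac{1}{19}\right) \frac{1}{571} = \frac{1}{19} \cdot \frac{1}{571} = \frac{1}{10849} \approx 9.2174 \cdot 10^{-5}$)
$F{\left(N \right)} = \frac{1}{10849} + N$ ($F{\left(N \right)} = N + \frac{1}{10849} = \frac{1}{10849} + N$)
$\sqrt{O^{2} + F{\left(f \right)}} = \sqrt{\left(-37\right)^{2} + \left(\frac{1}{10849} - \frac{77}{2}\right)} = \sqrt{1369 - \frac{835371}{21698}} = \sqrt{\frac{28869191}{21698}} = \frac{\sqrt{626403706318}}{21698}$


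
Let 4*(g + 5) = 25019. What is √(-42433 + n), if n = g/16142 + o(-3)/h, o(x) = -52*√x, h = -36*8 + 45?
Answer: √(-32240515726488510 + 162592038336*I*√3)/871668 ≈ 0.00089966 + 205.99*I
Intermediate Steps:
g = 24999/4 (g = -5 + (¼)*25019 = -5 + 25019/4 = 24999/4 ≈ 6249.8)
h = -243 (h = -288 + 45 = -243)
n = 24999/64568 + 52*I*√3/243 (n = (24999/4)/16142 - 52*I*√3/(-243) = (24999/4)*(1/16142) - 52*I*√3*(-1/243) = 24999/64568 - 52*I*√3*(-1/243) = 24999/64568 + 52*I*√3/243 ≈ 0.38717 + 0.37064*I)
√(-42433 + n) = √(-42433 + (24999/64568 + 52*I*√3/243)) = √(-2739788945/64568 + 52*I*√3/243)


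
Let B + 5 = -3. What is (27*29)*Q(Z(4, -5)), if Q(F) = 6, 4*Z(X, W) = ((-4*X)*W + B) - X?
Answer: 4698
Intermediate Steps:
B = -8 (B = -5 - 3 = -8)
Z(X, W) = -2 - X/4 - W*X (Z(X, W) = (((-4*X)*W - 8) - X)/4 = ((-4*W*X - 8) - X)/4 = ((-8 - 4*W*X) - X)/4 = (-8 - X - 4*W*X)/4 = -2 - X/4 - W*X)
(27*29)*Q(Z(4, -5)) = (27*29)*6 = 783*6 = 4698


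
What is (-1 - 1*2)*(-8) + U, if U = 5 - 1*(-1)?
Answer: 30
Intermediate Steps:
U = 6 (U = 5 + 1 = 6)
(-1 - 1*2)*(-8) + U = (-1 - 1*2)*(-8) + 6 = (-1 - 2)*(-8) + 6 = -3*(-8) + 6 = 24 + 6 = 30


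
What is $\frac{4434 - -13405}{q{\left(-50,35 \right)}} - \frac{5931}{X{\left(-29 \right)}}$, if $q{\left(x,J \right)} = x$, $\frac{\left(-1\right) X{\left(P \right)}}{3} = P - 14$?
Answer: $- \frac{865927}{2150} \approx -402.76$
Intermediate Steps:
$X{\left(P \right)} = 42 - 3 P$ ($X{\left(P \right)} = - 3 \left(P - 14\right) = - 3 \left(-14 + P\right) = 42 - 3 P$)
$\frac{4434 - -13405}{q{\left(-50,35 \right)}} - \frac{5931}{X{\left(-29 \right)}} = \frac{4434 - -13405}{-50} - \frac{5931}{42 - -87} = \left(4434 + 13405\right) \left(- \frac{1}{50}\right) - \frac{5931}{42 + 87} = 17839 \left(- \frac{1}{50}\right) - \frac{5931}{129} = - \frac{17839}{50} - \frac{1977}{43} = - \frac{865927}{2150}$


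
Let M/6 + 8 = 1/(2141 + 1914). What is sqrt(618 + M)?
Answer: 2*sqrt(2343137145)/4055 ≈ 23.875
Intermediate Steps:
M = -194634/4055 (M = -48 + 6/(2141 + 1914) = -48 + 6/4055 = -194634/4055 ≈ -47.999)
sqrt(618 + M) = sqrt(618 - 194634/4055) = sqrt(2311356/4055) = 2*sqrt(2343137145)/4055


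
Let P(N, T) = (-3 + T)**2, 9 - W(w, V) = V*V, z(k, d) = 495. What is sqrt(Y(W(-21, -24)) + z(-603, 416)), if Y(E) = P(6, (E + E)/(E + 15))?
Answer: 3*sqrt(466361)/92 ≈ 22.269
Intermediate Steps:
W(w, V) = 9 - V**2 (W(w, V) = 9 - V*V = 9 - V**2)
Y(E) = (-3 + 2*E/(15 + E))**2 (Y(E) = (-3 + (E + E)/(E + 15))**2 = (-3 + (2*E)/(15 + E))**2 = (-3 + 2*E/(15 + E))**2)
sqrt(Y(W(-21, -24)) + z(-603, 416)) = sqrt((45 + (9 - 1*(-24)**2))**2/(15 + (9 - 1*(-24)**2))**2 + 495) = sqrt((45 + (9 - 1*576))**2/(15 + (9 - 1*576))**2 + 495) = sqrt((45 + (9 - 576))**2/(15 + (9 - 576))**2 + 495) = sqrt((45 - 567)**2/(15 - 567)**2 + 495) = sqrt((-522)**2/(-552)**2 + 495) = sqrt((1/304704)*272484 + 495) = sqrt(7569/8464 + 495) = sqrt(4197249/8464) = 3*sqrt(466361)/92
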